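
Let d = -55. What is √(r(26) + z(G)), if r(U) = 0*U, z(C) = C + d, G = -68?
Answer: I*√123 ≈ 11.091*I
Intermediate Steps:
z(C) = -55 + C (z(C) = C - 55 = -55 + C)
r(U) = 0
√(r(26) + z(G)) = √(0 + (-55 - 68)) = √(0 - 123) = √(-123) = I*√123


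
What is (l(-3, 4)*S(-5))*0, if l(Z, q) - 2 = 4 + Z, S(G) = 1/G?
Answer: 0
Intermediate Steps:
S(G) = 1/G
l(Z, q) = 6 + Z (l(Z, q) = 2 + (4 + Z) = 6 + Z)
(l(-3, 4)*S(-5))*0 = ((6 - 3)/(-5))*0 = (3*(-⅕))*0 = -⅗*0 = 0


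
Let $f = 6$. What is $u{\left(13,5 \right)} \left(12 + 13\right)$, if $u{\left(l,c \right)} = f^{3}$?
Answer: $5400$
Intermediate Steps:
$u{\left(l,c \right)} = 216$ ($u{\left(l,c \right)} = 6^{3} = 216$)
$u{\left(13,5 \right)} \left(12 + 13\right) = 216 \left(12 + 13\right) = 216 \cdot 25 = 5400$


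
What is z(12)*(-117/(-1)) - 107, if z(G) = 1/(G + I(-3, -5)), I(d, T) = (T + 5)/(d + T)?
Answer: -389/4 ≈ -97.250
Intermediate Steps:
I(d, T) = (5 + T)/(T + d)
z(G) = 1/G (z(G) = 1/(G + (5 - 5)/(-5 - 3)) = 1/(G + 0/(-8)) = 1/(G - ⅛*0) = 1/(G + 0) = 1/G)
z(12)*(-117/(-1)) - 107 = (-117/(-1))/12 - 107 = (-117*(-1))/12 - 107 = (1/12)*117 - 107 = 39/4 - 107 = -389/4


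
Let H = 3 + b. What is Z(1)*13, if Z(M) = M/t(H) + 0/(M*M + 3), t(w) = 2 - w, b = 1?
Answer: -13/2 ≈ -6.5000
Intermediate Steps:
H = 4 (H = 3 + 1 = 4)
Z(M) = -M/2 (Z(M) = M/(2 - 1*4) + 0/(M*M + 3) = M/(2 - 4) + 0/(M**2 + 3) = M/(-2) + 0/(3 + M**2) = M*(-1/2) + 0 = -M/2 + 0 = -M/2)
Z(1)*13 = -1/2*1*13 = -1/2*13 = -13/2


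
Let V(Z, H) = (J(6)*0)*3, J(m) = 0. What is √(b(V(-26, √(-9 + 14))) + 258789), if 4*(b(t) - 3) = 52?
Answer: √258805 ≈ 508.73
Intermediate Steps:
V(Z, H) = 0 (V(Z, H) = (0*0)*3 = 0*3 = 0)
b(t) = 16 (b(t) = 3 + (¼)*52 = 3 + 13 = 16)
√(b(V(-26, √(-9 + 14))) + 258789) = √(16 + 258789) = √258805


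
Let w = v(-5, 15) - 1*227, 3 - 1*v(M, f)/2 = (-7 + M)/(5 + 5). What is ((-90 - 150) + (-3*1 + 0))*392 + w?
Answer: -477373/5 ≈ -95475.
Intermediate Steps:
v(M, f) = 37/5 - M/5 (v(M, f) = 6 - 2*(-7 + M)/(5 + 5) = 6 - 2*(-7 + M)/10 = 6 - 2*(-7/10 + M/10) = 6 + (7/5 - M/5) = 37/5 - M/5)
w = -1093/5 (w = (37/5 - ⅕*(-5)) - 1*227 = (37/5 + 1) - 227 = 42/5 - 227 = -1093/5 ≈ -218.60)
((-90 - 150) + (-3*1 + 0))*392 + w = ((-90 - 150) + (-3*1 + 0))*392 - 1093/5 = (-240 + (-3 + 0))*392 - 1093/5 = (-240 - 3)*392 - 1093/5 = -243*392 - 1093/5 = -95256 - 1093/5 = -477373/5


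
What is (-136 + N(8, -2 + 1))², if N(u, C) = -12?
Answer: 21904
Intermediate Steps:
(-136 + N(8, -2 + 1))² = (-136 - 12)² = (-148)² = 21904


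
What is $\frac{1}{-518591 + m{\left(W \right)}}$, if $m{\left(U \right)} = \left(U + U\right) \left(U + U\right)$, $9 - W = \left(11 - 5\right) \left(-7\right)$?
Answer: $- \frac{1}{508187} \approx -1.9678 \cdot 10^{-6}$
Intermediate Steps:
$W = 51$ ($W = 9 - \left(11 - 5\right) \left(-7\right) = 9 - 6 \left(-7\right) = 9 - -42 = 9 + 42 = 51$)
$m{\left(U \right)} = 4 U^{2}$ ($m{\left(U \right)} = 2 U 2 U = 4 U^{2}$)
$\frac{1}{-518591 + m{\left(W \right)}} = \frac{1}{-518591 + 4 \cdot 51^{2}} = \frac{1}{-518591 + 4 \cdot 2601} = \frac{1}{-518591 + 10404} = \frac{1}{-508187} = - \frac{1}{508187}$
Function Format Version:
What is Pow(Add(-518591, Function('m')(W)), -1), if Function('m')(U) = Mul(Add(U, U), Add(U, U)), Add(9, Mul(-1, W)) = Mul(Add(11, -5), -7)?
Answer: Rational(-1, 508187) ≈ -1.9678e-6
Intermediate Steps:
W = 51 (W = Add(9, Mul(-1, Mul(Add(11, -5), -7))) = Add(9, Mul(-1, Mul(6, -7))) = Add(9, Mul(-1, -42)) = Add(9, 42) = 51)
Function('m')(U) = Mul(4, Pow(U, 2)) (Function('m')(U) = Mul(Mul(2, U), Mul(2, U)) = Mul(4, Pow(U, 2)))
Pow(Add(-518591, Function('m')(W)), -1) = Pow(Add(-518591, Mul(4, Pow(51, 2))), -1) = Pow(Add(-518591, Mul(4, 2601)), -1) = Pow(Add(-518591, 10404), -1) = Pow(-508187, -1) = Rational(-1, 508187)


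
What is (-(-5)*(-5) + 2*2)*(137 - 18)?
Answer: -2499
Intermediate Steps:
(-(-5)*(-5) + 2*2)*(137 - 18) = (-1*25 + 4)*119 = (-25 + 4)*119 = -21*119 = -2499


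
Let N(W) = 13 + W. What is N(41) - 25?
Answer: 29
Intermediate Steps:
N(41) - 25 = (13 + 41) - 25 = 54 - 25 = 29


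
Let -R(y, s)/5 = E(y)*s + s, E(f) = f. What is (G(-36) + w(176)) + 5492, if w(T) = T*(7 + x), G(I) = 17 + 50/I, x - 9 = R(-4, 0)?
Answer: 149825/18 ≈ 8323.6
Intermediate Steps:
R(y, s) = -5*s - 5*s*y (R(y, s) = -5*(y*s + s) = -5*(s*y + s) = -5*(s + s*y) = -5*s - 5*s*y)
x = 9 (x = 9 - 5*0*(1 - 4) = 9 - 5*0*(-3) = 9 + 0 = 9)
w(T) = 16*T (w(T) = T*(7 + 9) = T*16 = 16*T)
(G(-36) + w(176)) + 5492 = ((17 + 50/(-36)) + 16*176) + 5492 = ((17 + 50*(-1/36)) + 2816) + 5492 = ((17 - 25/18) + 2816) + 5492 = (281/18 + 2816) + 5492 = 50969/18 + 5492 = 149825/18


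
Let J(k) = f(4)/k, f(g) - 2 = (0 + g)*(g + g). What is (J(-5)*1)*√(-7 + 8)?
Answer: -34/5 ≈ -6.8000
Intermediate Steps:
f(g) = 2 + 2*g² (f(g) = 2 + (0 + g)*(g + g) = 2 + g*(2*g) = 2 + 2*g²)
J(k) = 34/k (J(k) = (2 + 2*4²)/k = (2 + 2*16)/k = (2 + 32)/k = 34/k)
(J(-5)*1)*√(-7 + 8) = ((34/(-5))*1)*√(-7 + 8) = ((34*(-⅕))*1)*√1 = -34/5*1*1 = -34/5*1 = -34/5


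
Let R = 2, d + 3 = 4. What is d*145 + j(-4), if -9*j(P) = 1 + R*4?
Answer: 144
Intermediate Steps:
d = 1 (d = -3 + 4 = 1)
j(P) = -1 (j(P) = -(1 + 2*4)/9 = -(1 + 8)/9 = -⅑*9 = -1)
d*145 + j(-4) = 1*145 - 1 = 145 - 1 = 144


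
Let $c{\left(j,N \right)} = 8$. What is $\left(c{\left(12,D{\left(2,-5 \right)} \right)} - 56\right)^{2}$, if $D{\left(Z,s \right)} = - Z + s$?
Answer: $2304$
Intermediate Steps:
$D{\left(Z,s \right)} = s - Z$
$\left(c{\left(12,D{\left(2,-5 \right)} \right)} - 56\right)^{2} = \left(8 - 56\right)^{2} = \left(-48\right)^{2} = 2304$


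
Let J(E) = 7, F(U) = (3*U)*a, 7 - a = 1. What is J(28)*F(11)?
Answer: 1386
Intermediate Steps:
a = 6 (a = 7 - 1*1 = 7 - 1 = 6)
F(U) = 18*U (F(U) = (3*U)*6 = 18*U)
J(28)*F(11) = 7*(18*11) = 7*198 = 1386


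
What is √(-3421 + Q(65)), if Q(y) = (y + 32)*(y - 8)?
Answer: 2*√527 ≈ 45.913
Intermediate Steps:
Q(y) = (-8 + y)*(32 + y) (Q(y) = (32 + y)*(-8 + y) = (-8 + y)*(32 + y))
√(-3421 + Q(65)) = √(-3421 + (-256 + 65² + 24*65)) = √(-3421 + (-256 + 4225 + 1560)) = √(-3421 + 5529) = √2108 = 2*√527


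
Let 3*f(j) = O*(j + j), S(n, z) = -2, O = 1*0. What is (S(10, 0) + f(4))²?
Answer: 4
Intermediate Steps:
O = 0
f(j) = 0 (f(j) = (0*(j + j))/3 = (0*(2*j))/3 = (⅓)*0 = 0)
(S(10, 0) + f(4))² = (-2 + 0)² = (-2)² = 4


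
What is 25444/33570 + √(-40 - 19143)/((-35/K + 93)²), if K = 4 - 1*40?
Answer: 12722/16785 + 1296*I*√19183/11444689 ≈ 0.75794 + 0.015684*I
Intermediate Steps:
K = -36 (K = 4 - 40 = -36)
25444/33570 + √(-40 - 19143)/((-35/K + 93)²) = 25444/33570 + √(-40 - 19143)/((-35/(-36) + 93)²) = 25444*(1/33570) + √(-19183)/((-35*(-1/36) + 93)²) = 12722/16785 + (I*√19183)/((35/36 + 93)²) = 12722/16785 + (I*√19183)/((3383/36)²) = 12722/16785 + (I*√19183)/(11444689/1296) = 12722/16785 + (I*√19183)*(1296/11444689) = 12722/16785 + 1296*I*√19183/11444689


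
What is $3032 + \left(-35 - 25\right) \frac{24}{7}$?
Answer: $\frac{19784}{7} \approx 2826.3$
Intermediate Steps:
$3032 + \left(-35 - 25\right) \frac{24}{7} = 3032 - 60 \cdot 24 \cdot \frac{1}{7} = 3032 - \frac{1440}{7} = \frac{19784}{7}$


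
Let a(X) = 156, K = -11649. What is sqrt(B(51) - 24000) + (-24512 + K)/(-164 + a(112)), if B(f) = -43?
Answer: 36161/8 + I*sqrt(24043) ≈ 4520.1 + 155.06*I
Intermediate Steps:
sqrt(B(51) - 24000) + (-24512 + K)/(-164 + a(112)) = sqrt(-43 - 24000) + (-24512 - 11649)/(-164 + 156) = sqrt(-24043) - 36161/(-8) = I*sqrt(24043) - 36161*(-1/8) = I*sqrt(24043) + 36161/8 = 36161/8 + I*sqrt(24043)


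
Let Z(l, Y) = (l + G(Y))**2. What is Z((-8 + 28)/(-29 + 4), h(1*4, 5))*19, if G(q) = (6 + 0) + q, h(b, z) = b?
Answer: 40204/25 ≈ 1608.2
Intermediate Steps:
G(q) = 6 + q
Z(l, Y) = (6 + Y + l)**2 (Z(l, Y) = (l + (6 + Y))**2 = (6 + Y + l)**2)
Z((-8 + 28)/(-29 + 4), h(1*4, 5))*19 = (6 + 1*4 + (-8 + 28)/(-29 + 4))**2*19 = (6 + 4 + 20/(-25))**2*19 = (6 + 4 + 20*(-1/25))**2*19 = (6 + 4 - 4/5)**2*19 = (46/5)**2*19 = (2116/25)*19 = 40204/25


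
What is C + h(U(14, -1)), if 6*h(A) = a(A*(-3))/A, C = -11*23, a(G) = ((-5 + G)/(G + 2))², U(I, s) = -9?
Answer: -5745113/22707 ≈ -253.01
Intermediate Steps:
a(G) = (-5 + G)²/(2 + G)² (a(G) = ((-5 + G)/(2 + G))² = (-5 + G)²/(2 + G)²)
C = -253
h(A) = (-5 - 3*A)²/(6*A*(2 - 3*A)²) (h(A) = (((-5 + A*(-3))²/(2 + A*(-3))²)/A)/6 = (((-5 - 3*A)²/(2 - 3*A)²)/A)/6 = ((-5 - 3*A)²/(A*(2 - 3*A)²))/6 = (-5 - 3*A)²/(6*A*(2 - 3*A)²))
C + h(U(14, -1)) = -253 + (⅙)*(5 + 3*(-9))²/(-9*(-2 + 3*(-9))²) = -253 + (⅙)*(-⅑)*(5 - 27)²/(-2 - 27)² = -253 + (⅙)*(-⅑)*(-22)²/(-29)² = -253 + (⅙)*(-⅑)*(1/841)*484 = -253 - 242/22707 = -5745113/22707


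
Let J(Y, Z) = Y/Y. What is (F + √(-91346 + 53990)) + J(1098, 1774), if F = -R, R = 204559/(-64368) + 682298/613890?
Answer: 6731857687/2195270640 + 2*I*√9339 ≈ 3.0665 + 193.28*I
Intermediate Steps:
J(Y, Z) = 1
R = -4536587047/2195270640 (R = 204559*(-1/64368) + 682298*(1/613890) = -204559/64368 + 341149/306945 = -4536587047/2195270640 ≈ -2.0665)
F = 4536587047/2195270640 (F = -1*(-4536587047/2195270640) = 4536587047/2195270640 ≈ 2.0665)
(F + √(-91346 + 53990)) + J(1098, 1774) = (4536587047/2195270640 + √(-91346 + 53990)) + 1 = (4536587047/2195270640 + √(-37356)) + 1 = (4536587047/2195270640 + 2*I*√9339) + 1 = 6731857687/2195270640 + 2*I*√9339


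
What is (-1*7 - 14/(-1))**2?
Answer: 49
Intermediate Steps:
(-1*7 - 14/(-1))**2 = (-7 - 14*(-1))**2 = (-7 + 14)**2 = 7**2 = 49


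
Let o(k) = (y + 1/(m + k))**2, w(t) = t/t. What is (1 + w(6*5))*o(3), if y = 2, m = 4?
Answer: 450/49 ≈ 9.1837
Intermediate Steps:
w(t) = 1
o(k) = (2 + 1/(4 + k))**2
(1 + w(6*5))*o(3) = (1 + 1)*((9 + 2*3)**2/(4 + 3)**2) = 2*((9 + 6)**2/7**2) = 2*((1/49)*15**2) = 2*((1/49)*225) = 2*(225/49) = 450/49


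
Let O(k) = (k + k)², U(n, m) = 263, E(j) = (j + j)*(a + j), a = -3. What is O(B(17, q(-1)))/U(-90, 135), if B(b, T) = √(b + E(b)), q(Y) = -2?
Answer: 1972/263 ≈ 7.4981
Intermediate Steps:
E(j) = 2*j*(-3 + j) (E(j) = (j + j)*(-3 + j) = (2*j)*(-3 + j) = 2*j*(-3 + j))
B(b, T) = √(b + 2*b*(-3 + b))
O(k) = 4*k² (O(k) = (2*k)² = 4*k²)
O(B(17, q(-1)))/U(-90, 135) = (4*(√(17*(-5 + 2*17)))²)/263 = (4*(√(17*(-5 + 34)))²)*(1/263) = (4*(√(17*29))²)*(1/263) = (4*(√493)²)*(1/263) = (4*493)*(1/263) = 1972*(1/263) = 1972/263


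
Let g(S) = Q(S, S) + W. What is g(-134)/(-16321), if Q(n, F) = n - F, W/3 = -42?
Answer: 126/16321 ≈ 0.0077201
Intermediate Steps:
W = -126 (W = 3*(-42) = -126)
g(S) = -126 (g(S) = (S - S) - 126 = 0 - 126 = -126)
g(-134)/(-16321) = -126/(-16321) = -126*(-1/16321) = 126/16321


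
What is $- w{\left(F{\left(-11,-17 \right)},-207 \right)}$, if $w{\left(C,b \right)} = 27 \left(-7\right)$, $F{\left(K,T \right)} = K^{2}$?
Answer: $189$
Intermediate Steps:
$w{\left(C,b \right)} = -189$
$- w{\left(F{\left(-11,-17 \right)},-207 \right)} = \left(-1\right) \left(-189\right) = 189$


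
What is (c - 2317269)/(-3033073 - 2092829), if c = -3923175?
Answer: 1040074/854317 ≈ 1.2174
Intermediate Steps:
(c - 2317269)/(-3033073 - 2092829) = (-3923175 - 2317269)/(-3033073 - 2092829) = -6240444/(-5125902) = -6240444*(-1/5125902) = 1040074/854317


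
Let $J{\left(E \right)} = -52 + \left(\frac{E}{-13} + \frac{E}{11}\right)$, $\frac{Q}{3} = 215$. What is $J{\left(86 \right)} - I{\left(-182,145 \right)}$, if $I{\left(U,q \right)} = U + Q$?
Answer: $- \frac{73473}{143} \approx -513.8$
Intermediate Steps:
$Q = 645$ ($Q = 3 \cdot 215 = 645$)
$I{\left(U,q \right)} = 645 + U$ ($I{\left(U,q \right)} = U + 645 = 645 + U$)
$J{\left(E \right)} = -52 + \frac{2 E}{143}$ ($J{\left(E \right)} = -52 + \left(E \left(- \frac{1}{13}\right) + E \frac{1}{11}\right) = -52 + \left(- \frac{E}{13} + \frac{E}{11}\right) = -52 + \frac{2 E}{143}$)
$J{\left(86 \right)} - I{\left(-182,145 \right)} = \left(-52 + \frac{2}{143} \cdot 86\right) - \left(645 - 182\right) = \left(-52 + \frac{172}{143}\right) - 463 = - \frac{7264}{143} - 463 = - \frac{73473}{143}$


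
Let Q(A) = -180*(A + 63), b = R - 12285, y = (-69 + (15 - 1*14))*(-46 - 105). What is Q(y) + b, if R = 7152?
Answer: -1864713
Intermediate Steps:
y = 10268 (y = (-69 + (15 - 14))*(-151) = (-69 + 1)*(-151) = -68*(-151) = 10268)
b = -5133 (b = 7152 - 12285 = -5133)
Q(A) = -11340 - 180*A (Q(A) = -180*(63 + A) = -11340 - 180*A)
Q(y) + b = (-11340 - 180*10268) - 5133 = (-11340 - 1848240) - 5133 = -1859580 - 5133 = -1864713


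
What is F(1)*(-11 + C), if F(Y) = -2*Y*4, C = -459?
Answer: 3760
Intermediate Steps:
F(Y) = -8*Y
F(1)*(-11 + C) = (-8*1)*(-11 - 459) = -8*(-470) = 3760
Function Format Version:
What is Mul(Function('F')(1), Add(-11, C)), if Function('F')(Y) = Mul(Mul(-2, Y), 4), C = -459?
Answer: 3760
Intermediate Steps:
Function('F')(Y) = Mul(-8, Y)
Mul(Function('F')(1), Add(-11, C)) = Mul(Mul(-8, 1), Add(-11, -459)) = Mul(-8, -470) = 3760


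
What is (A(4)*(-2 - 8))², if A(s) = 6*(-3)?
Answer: 32400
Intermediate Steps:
A(s) = -18
(A(4)*(-2 - 8))² = (-18*(-2 - 8))² = (-18*(-10))² = 180² = 32400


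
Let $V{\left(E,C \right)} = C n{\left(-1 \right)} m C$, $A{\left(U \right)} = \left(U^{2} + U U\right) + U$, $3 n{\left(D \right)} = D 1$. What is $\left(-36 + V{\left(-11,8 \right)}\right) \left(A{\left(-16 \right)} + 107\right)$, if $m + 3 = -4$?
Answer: $68340$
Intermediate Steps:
$m = -7$ ($m = -3 - 4 = -7$)
$n{\left(D \right)} = \frac{D}{3}$ ($n{\left(D \right)} = \frac{D 1}{3} = \frac{D}{3}$)
$A{\left(U \right)} = U + 2 U^{2}$ ($A{\left(U \right)} = \left(U^{2} + U^{2}\right) + U = 2 U^{2} + U = U + 2 U^{2}$)
$V{\left(E,C \right)} = \frac{7 C^{2}}{3}$ ($V{\left(E,C \right)} = C \frac{1}{3} \left(-1\right) \left(- 7 C\right) = C \left(- \frac{1}{3}\right) \left(- 7 C\right) = - \frac{C}{3} \left(- 7 C\right) = \frac{7 C^{2}}{3}$)
$\left(-36 + V{\left(-11,8 \right)}\right) \left(A{\left(-16 \right)} + 107\right) = \left(-36 + \frac{7 \cdot 8^{2}}{3}\right) \left(- 16 \left(1 + 2 \left(-16\right)\right) + 107\right) = \left(-36 + \frac{7}{3} \cdot 64\right) \left(- 16 \left(1 - 32\right) + 107\right) = \left(-36 + \frac{448}{3}\right) \left(\left(-16\right) \left(-31\right) + 107\right) = \frac{340 \left(496 + 107\right)}{3} = \frac{340}{3} \cdot 603 = 68340$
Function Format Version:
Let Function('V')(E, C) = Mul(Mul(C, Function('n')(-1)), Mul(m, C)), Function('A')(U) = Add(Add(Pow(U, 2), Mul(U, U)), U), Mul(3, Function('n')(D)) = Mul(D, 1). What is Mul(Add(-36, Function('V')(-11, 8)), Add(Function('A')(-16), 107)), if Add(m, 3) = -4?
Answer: 68340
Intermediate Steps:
m = -7 (m = Add(-3, -4) = -7)
Function('n')(D) = Mul(Rational(1, 3), D) (Function('n')(D) = Mul(Rational(1, 3), Mul(D, 1)) = Mul(Rational(1, 3), D))
Function('A')(U) = Add(U, Mul(2, Pow(U, 2))) (Function('A')(U) = Add(Add(Pow(U, 2), Pow(U, 2)), U) = Add(Mul(2, Pow(U, 2)), U) = Add(U, Mul(2, Pow(U, 2))))
Function('V')(E, C) = Mul(Rational(7, 3), Pow(C, 2)) (Function('V')(E, C) = Mul(Mul(C, Mul(Rational(1, 3), -1)), Mul(-7, C)) = Mul(Mul(C, Rational(-1, 3)), Mul(-7, C)) = Mul(Mul(Rational(-1, 3), C), Mul(-7, C)) = Mul(Rational(7, 3), Pow(C, 2)))
Mul(Add(-36, Function('V')(-11, 8)), Add(Function('A')(-16), 107)) = Mul(Add(-36, Mul(Rational(7, 3), Pow(8, 2))), Add(Mul(-16, Add(1, Mul(2, -16))), 107)) = Mul(Add(-36, Mul(Rational(7, 3), 64)), Add(Mul(-16, Add(1, -32)), 107)) = Mul(Add(-36, Rational(448, 3)), Add(Mul(-16, -31), 107)) = Mul(Rational(340, 3), Add(496, 107)) = Mul(Rational(340, 3), 603) = 68340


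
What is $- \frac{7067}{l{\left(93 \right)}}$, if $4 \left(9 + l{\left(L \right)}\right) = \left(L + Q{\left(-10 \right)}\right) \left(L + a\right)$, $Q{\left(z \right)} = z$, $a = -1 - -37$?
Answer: $- \frac{28268}{10671} \approx -2.649$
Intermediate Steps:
$a = 36$ ($a = -1 + 37 = 36$)
$l{\left(L \right)} = -9 + \frac{\left(-10 + L\right) \left(36 + L\right)}{4}$ ($l{\left(L \right)} = -9 + \frac{\left(L - 10\right) \left(L + 36\right)}{4} = -9 + \frac{\left(-10 + L\right) \left(36 + L\right)}{4}$)
$- \frac{7067}{l{\left(93 \right)}} = - \frac{7067}{-99 + \frac{93^{2}}{4} + \frac{13}{2} \cdot 93} = - \frac{7067}{-99 + \frac{1}{4} \cdot 8649 + \frac{1209}{2}} = - \frac{7067}{-99 + \frac{8649}{4} + \frac{1209}{2}} = - \frac{7067}{\frac{10671}{4}} = \left(-7067\right) \frac{4}{10671} = - \frac{28268}{10671}$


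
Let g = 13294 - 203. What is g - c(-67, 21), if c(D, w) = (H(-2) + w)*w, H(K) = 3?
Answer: 12587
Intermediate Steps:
g = 13091
c(D, w) = w*(3 + w) (c(D, w) = (3 + w)*w = w*(3 + w))
g - c(-67, 21) = 13091 - 21*(3 + 21) = 13091 - 21*24 = 13091 - 1*504 = 13091 - 504 = 12587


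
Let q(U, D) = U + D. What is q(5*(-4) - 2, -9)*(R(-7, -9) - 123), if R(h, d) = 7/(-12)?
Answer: 45973/12 ≈ 3831.1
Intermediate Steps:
q(U, D) = D + U
R(h, d) = -7/12 (R(h, d) = 7*(-1/12) = -7/12)
q(5*(-4) - 2, -9)*(R(-7, -9) - 123) = (-9 + (5*(-4) - 2))*(-7/12 - 123) = (-9 + (-20 - 2))*(-1483/12) = (-9 - 22)*(-1483/12) = -31*(-1483/12) = 45973/12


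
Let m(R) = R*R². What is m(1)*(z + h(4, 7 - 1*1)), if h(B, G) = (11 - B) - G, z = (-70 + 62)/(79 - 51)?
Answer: 5/7 ≈ 0.71429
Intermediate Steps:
m(R) = R³
z = -2/7 (z = -8/28 = -8*1/28 = -2/7 ≈ -0.28571)
h(B, G) = 11 - B - G
m(1)*(z + h(4, 7 - 1*1)) = 1³*(-2/7 + (11 - 1*4 - (7 - 1*1))) = 1*(-2/7 + (11 - 4 - (7 - 1))) = 1*(-2/7 + (11 - 4 - 1*6)) = 1*(-2/7 + (11 - 4 - 6)) = 1*(-2/7 + 1) = 1*(5/7) = 5/7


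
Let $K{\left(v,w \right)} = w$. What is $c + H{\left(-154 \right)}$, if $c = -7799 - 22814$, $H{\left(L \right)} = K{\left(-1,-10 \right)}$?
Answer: $-30623$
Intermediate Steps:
$H{\left(L \right)} = -10$
$c = -30613$ ($c = -7799 - 22814 = -30613$)
$c + H{\left(-154 \right)} = -30613 - 10 = -30623$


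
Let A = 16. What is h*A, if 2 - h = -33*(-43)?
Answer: -22672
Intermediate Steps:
h = -1417 (h = 2 - (-33)*(-43) = 2 - 1*1419 = 2 - 1419 = -1417)
h*A = -1417*16 = -22672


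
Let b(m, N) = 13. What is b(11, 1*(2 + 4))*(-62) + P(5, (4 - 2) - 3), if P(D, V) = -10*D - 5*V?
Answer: -851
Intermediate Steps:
b(11, 1*(2 + 4))*(-62) + P(5, (4 - 2) - 3) = 13*(-62) + (-10*5 - 5*((4 - 2) - 3)) = -806 + (-50 - 5*(2 - 3)) = -806 + (-50 - 5*(-1)) = -806 + (-50 + 5) = -806 - 45 = -851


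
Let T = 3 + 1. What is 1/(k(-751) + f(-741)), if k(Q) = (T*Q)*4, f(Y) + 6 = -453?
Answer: -1/12475 ≈ -8.0160e-5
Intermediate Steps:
T = 4
f(Y) = -459 (f(Y) = -6 - 453 = -459)
k(Q) = 16*Q (k(Q) = (4*Q)*4 = 16*Q)
1/(k(-751) + f(-741)) = 1/(16*(-751) - 459) = 1/(-12016 - 459) = 1/(-12475) = -1/12475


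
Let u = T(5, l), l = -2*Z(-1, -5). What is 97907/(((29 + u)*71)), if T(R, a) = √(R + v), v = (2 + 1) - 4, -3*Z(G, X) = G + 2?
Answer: 97907/2201 ≈ 44.483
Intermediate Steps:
Z(G, X) = -⅔ - G/3 (Z(G, X) = -(G + 2)/3 = -(2 + G)/3 = -⅔ - G/3)
v = -1 (v = 3 - 4 = -1)
l = ⅔ (l = -2*(-⅔ - ⅓*(-1)) = -2*(-⅔ + ⅓) = -2*(-⅓) = ⅔ ≈ 0.66667)
T(R, a) = √(-1 + R) (T(R, a) = √(R - 1) = √(-1 + R))
u = 2 (u = √(-1 + 5) = √4 = 2)
97907/(((29 + u)*71)) = 97907/(((29 + 2)*71)) = 97907/((31*71)) = 97907/2201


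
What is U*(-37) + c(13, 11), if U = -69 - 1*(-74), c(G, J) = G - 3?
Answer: -175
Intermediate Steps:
c(G, J) = -3 + G
U = 5 (U = -69 + 74 = 5)
U*(-37) + c(13, 11) = 5*(-37) + (-3 + 13) = -185 + 10 = -175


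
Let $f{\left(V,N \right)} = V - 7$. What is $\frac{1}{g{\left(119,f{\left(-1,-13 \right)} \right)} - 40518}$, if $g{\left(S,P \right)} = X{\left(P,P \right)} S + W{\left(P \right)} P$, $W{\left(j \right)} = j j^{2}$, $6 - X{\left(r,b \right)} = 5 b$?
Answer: $- \frac{1}{30948} \approx -3.2312 \cdot 10^{-5}$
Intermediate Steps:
$X{\left(r,b \right)} = 6 - 5 b$
$f{\left(V,N \right)} = -7 + V$
$W{\left(j \right)} = j^{3}$
$g{\left(S,P \right)} = P^{4} + S \left(6 - 5 P\right)$ ($g{\left(S,P \right)} = \left(6 - 5 P\right) S + P^{3} P = S \left(6 - 5 P\right) + P^{4} = P^{4} + S \left(6 - 5 P\right)$)
$\frac{1}{g{\left(119,f{\left(-1,-13 \right)} \right)} - 40518} = \frac{1}{\left(\left(-7 - 1\right)^{4} - 119 \left(-6 + 5 \left(-7 - 1\right)\right)\right) - 40518} = \frac{1}{\left(\left(-8\right)^{4} - 119 \left(-6 + 5 \left(-8\right)\right)\right) - 40518} = \frac{1}{\left(4096 - 119 \left(-6 - 40\right)\right) - 40518} = \frac{1}{\left(4096 - 119 \left(-46\right)\right) - 40518} = \frac{1}{\left(4096 + 5474\right) - 40518} = \frac{1}{9570 - 40518} = \frac{1}{-30948} = - \frac{1}{30948}$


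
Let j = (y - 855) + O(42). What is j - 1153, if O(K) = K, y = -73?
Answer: -2039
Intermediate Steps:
j = -886 (j = (-73 - 855) + 42 = -928 + 42 = -886)
j - 1153 = -886 - 1153 = -2039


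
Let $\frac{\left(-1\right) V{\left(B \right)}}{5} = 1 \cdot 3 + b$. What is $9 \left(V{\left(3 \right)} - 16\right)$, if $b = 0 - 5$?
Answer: $-54$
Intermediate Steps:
$b = -5$
$V{\left(B \right)} = 10$ ($V{\left(B \right)} = - 5 \left(1 \cdot 3 - 5\right) = - 5 \left(3 - 5\right) = \left(-5\right) \left(-2\right) = 10$)
$9 \left(V{\left(3 \right)} - 16\right) = 9 \left(10 - 16\right) = 9 \left(-6\right) = -54$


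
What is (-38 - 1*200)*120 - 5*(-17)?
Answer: -28475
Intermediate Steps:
(-38 - 1*200)*120 - 5*(-17) = (-38 - 200)*120 + 85 = -238*120 + 85 = -28560 + 85 = -28475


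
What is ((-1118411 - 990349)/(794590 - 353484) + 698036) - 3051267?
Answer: -519013211123/220553 ≈ -2.3532e+6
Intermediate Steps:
((-1118411 - 990349)/(794590 - 353484) + 698036) - 3051267 = (-2108760/441106 + 698036) - 3051267 = (-2108760*1/441106 + 698036) - 3051267 = (-1054380/220553 + 698036) - 3051267 = 153952879528/220553 - 3051267 = -519013211123/220553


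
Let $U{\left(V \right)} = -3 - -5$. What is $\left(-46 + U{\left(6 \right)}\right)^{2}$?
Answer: $1936$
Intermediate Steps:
$U{\left(V \right)} = 2$ ($U{\left(V \right)} = -3 + 5 = 2$)
$\left(-46 + U{\left(6 \right)}\right)^{2} = \left(-46 + 2\right)^{2} = \left(-44\right)^{2} = 1936$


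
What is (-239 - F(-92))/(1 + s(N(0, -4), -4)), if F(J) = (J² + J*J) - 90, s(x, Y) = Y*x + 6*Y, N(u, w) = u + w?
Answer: 17077/7 ≈ 2439.6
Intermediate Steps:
s(x, Y) = 6*Y + Y*x
F(J) = -90 + 2*J² (F(J) = (J² + J²) - 90 = 2*J² - 90 = -90 + 2*J²)
(-239 - F(-92))/(1 + s(N(0, -4), -4)) = (-239 - (-90 + 2*(-92)²))/(1 - 4*(6 + (0 - 4))) = (-239 - (-90 + 2*8464))/(1 - 4*(6 - 4)) = (-239 - (-90 + 16928))/(1 - 4*2) = (-239 - 1*16838)/(1 - 8) = (-239 - 16838)/(-7) = -⅐*(-17077) = 17077/7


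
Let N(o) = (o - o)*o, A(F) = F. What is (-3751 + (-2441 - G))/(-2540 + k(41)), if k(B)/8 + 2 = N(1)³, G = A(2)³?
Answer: 1550/639 ≈ 2.4257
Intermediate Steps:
N(o) = 0 (N(o) = 0*o = 0)
G = 8 (G = 2³ = 8)
k(B) = -16 (k(B) = -16 + 8*0³ = -16 + 8*0 = -16 + 0 = -16)
(-3751 + (-2441 - G))/(-2540 + k(41)) = (-3751 + (-2441 - 1*8))/(-2540 - 16) = (-3751 + (-2441 - 8))/(-2556) = (-3751 - 2449)*(-1/2556) = -6200*(-1/2556) = 1550/639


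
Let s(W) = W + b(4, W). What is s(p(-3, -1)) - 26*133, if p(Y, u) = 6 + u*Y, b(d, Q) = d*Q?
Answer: -3413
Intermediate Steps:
b(d, Q) = Q*d
p(Y, u) = 6 + Y*u
s(W) = 5*W (s(W) = W + W*4 = W + 4*W = 5*W)
s(p(-3, -1)) - 26*133 = 5*(6 - 3*(-1)) - 26*133 = 5*(6 + 3) - 3458 = 5*9 - 3458 = 45 - 3458 = -3413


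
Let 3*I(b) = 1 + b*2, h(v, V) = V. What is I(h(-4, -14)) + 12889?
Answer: 12880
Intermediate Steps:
I(b) = ⅓ + 2*b/3 (I(b) = (1 + b*2)/3 = (1 + 2*b)/3 = ⅓ + 2*b/3)
I(h(-4, -14)) + 12889 = (⅓ + (⅔)*(-14)) + 12889 = (⅓ - 28/3) + 12889 = -9 + 12889 = 12880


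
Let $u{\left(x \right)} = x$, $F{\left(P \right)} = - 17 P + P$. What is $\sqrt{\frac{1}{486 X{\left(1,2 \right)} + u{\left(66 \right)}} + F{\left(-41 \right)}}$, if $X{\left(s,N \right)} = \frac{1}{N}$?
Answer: $\frac{\sqrt{62635845}}{309} \approx 25.613$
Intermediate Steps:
$F{\left(P \right)} = - 16 P$
$\sqrt{\frac{1}{486 X{\left(1,2 \right)} + u{\left(66 \right)}} + F{\left(-41 \right)}} = \sqrt{\frac{1}{\frac{486}{2} + 66} - -656} = \sqrt{\frac{1}{486 \cdot \frac{1}{2} + 66} + 656} = \sqrt{\frac{1}{243 + 66} + 656} = \sqrt{\frac{1}{309} + 656} = \sqrt{\frac{202705}{309}} = \frac{\sqrt{62635845}}{309}$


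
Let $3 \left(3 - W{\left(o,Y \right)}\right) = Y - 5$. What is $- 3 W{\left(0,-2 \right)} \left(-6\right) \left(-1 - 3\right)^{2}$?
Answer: $1536$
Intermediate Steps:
$W{\left(o,Y \right)} = \frac{14}{3} - \frac{Y}{3}$ ($W{\left(o,Y \right)} = 3 - \frac{Y - 5}{3} = 3 - \frac{-5 + Y}{3} = 3 - \left(- \frac{5}{3} + \frac{Y}{3}\right) = \frac{14}{3} - \frac{Y}{3}$)
$- 3 W{\left(0,-2 \right)} \left(-6\right) \left(-1 - 3\right)^{2} = - 3 \left(\frac{14}{3} - - \frac{2}{3}\right) \left(-6\right) \left(-1 - 3\right)^{2} = - 3 \left(\frac{14}{3} + \frac{2}{3}\right) \left(-6\right) \left(-4\right)^{2} = \left(-3\right) \frac{16}{3} \left(-6\right) 16 = \left(-16\right) \left(-6\right) 16 = 96 \cdot 16 = 1536$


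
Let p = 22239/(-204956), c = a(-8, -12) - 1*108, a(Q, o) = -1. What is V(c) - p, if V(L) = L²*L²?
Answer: 28931212068155/204956 ≈ 1.4116e+8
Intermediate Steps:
c = -109 (c = -1 - 1*108 = -1 - 108 = -109)
V(L) = L⁴
p = -22239/204956 (p = 22239*(-1/204956) = -22239/204956 ≈ -0.10851)
V(c) - p = (-109)⁴ - 1*(-22239/204956) = 141158161 + 22239/204956 = 28931212068155/204956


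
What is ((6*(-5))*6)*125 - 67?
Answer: -22567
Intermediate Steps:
((6*(-5))*6)*125 - 67 = -30*6*125 - 67 = -180*125 - 67 = -22500 - 67 = -22567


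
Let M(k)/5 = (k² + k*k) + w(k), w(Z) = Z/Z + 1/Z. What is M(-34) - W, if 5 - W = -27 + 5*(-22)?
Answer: 388377/34 ≈ 11423.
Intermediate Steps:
w(Z) = 1 + 1/Z
M(k) = 10*k² + 5*(1 + k)/k (M(k) = 5*((k² + k*k) + (1 + k)/k) = 5*((k² + k²) + (1 + k)/k) = 5*(2*k² + (1 + k)/k) = 10*k² + 5*(1 + k)/k)
W = 142 (W = 5 - (-27 + 5*(-22)) = 5 - (-27 - 110) = 5 - 1*(-137) = 5 + 137 = 142)
M(-34) - W = (5 + 5/(-34) + 10*(-34)²) - 1*142 = (5 + 5*(-1/34) + 10*1156) - 142 = (5 - 5/34 + 11560) - 142 = 393205/34 - 142 = 388377/34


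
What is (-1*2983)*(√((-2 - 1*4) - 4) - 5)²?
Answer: -44745 + 29830*I*√10 ≈ -44745.0 + 94331.0*I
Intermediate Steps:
(-1*2983)*(√((-2 - 1*4) - 4) - 5)² = -2983*(√((-2 - 4) - 4) - 5)² = -2983*(√(-6 - 4) - 5)² = -2983*(√(-10) - 5)² = -2983*(I*√10 - 5)² = -2983*(-5 + I*√10)²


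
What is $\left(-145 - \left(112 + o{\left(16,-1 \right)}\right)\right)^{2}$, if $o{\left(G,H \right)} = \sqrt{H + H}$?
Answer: $\left(257 + i \sqrt{2}\right)^{2} \approx 66047.0 + 726.9 i$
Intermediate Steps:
$o{\left(G,H \right)} = \sqrt{2} \sqrt{H}$ ($o{\left(G,H \right)} = \sqrt{2 H} = \sqrt{2} \sqrt{H}$)
$\left(-145 - \left(112 + o{\left(16,-1 \right)}\right)\right)^{2} = \left(-145 - \left(112 + \sqrt{2} \sqrt{-1}\right)\right)^{2} = \left(-145 - \left(112 + \sqrt{2} i\right)\right)^{2} = \left(-145 - \left(112 + i \sqrt{2}\right)\right)^{2} = \left(-257 - i \sqrt{2}\right)^{2}$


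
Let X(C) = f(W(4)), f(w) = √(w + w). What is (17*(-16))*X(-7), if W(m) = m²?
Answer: -1088*√2 ≈ -1538.7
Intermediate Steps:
f(w) = √2*√w (f(w) = √(2*w) = √2*√w)
X(C) = 4*√2 (X(C) = √2*√(4²) = √2*√16 = √2*4 = 4*√2)
(17*(-16))*X(-7) = (17*(-16))*(4*√2) = -1088*√2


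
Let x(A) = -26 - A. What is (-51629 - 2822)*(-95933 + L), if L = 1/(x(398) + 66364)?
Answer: 344447334756569/65940 ≈ 5.2236e+9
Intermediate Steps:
L = 1/65940 (L = 1/((-26 - 1*398) + 66364) = 1/((-26 - 398) + 66364) = 1/(-424 + 66364) = 1/65940 ≈ 1.5165e-5)
(-51629 - 2822)*(-95933 + L) = (-51629 - 2822)*(-95933 + 1/65940) = -54451*(-6325822019/65940) = 344447334756569/65940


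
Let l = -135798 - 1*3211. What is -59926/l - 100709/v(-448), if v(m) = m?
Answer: 2003757747/8896576 ≈ 225.23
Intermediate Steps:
l = -139009 (l = -135798 - 3211 = -139009)
-59926/l - 100709/v(-448) = -59926/(-139009) - 100709/(-448) = -59926*(-1/139009) - 100709*(-1/448) = 59926/139009 + 14387/64 = 2003757747/8896576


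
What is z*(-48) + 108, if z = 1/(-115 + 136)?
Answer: 740/7 ≈ 105.71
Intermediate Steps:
z = 1/21 ≈ 0.047619
z*(-48) + 108 = (1/21)*(-48) + 108 = -16/7 + 108 = 740/7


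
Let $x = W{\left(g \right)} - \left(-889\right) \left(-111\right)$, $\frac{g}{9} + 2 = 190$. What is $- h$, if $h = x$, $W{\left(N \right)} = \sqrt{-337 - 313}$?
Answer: $98679 - 5 i \sqrt{26} \approx 98679.0 - 25.495 i$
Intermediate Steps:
$g = 1692$ ($g = -18 + 9 \cdot 190 = -18 + 1710 = 1692$)
$W{\left(N \right)} = 5 i \sqrt{26}$ ($W{\left(N \right)} = \sqrt{-650} = 5 i \sqrt{26}$)
$x = -98679 + 5 i \sqrt{26}$ ($x = 5 i \sqrt{26} - \left(-889\right) \left(-111\right) = 5 i \sqrt{26} - 98679 = -98679 + 5 i \sqrt{26} \approx -98679.0 + 25.495 i$)
$h = -98679 + 5 i \sqrt{26} \approx -98679.0 + 25.495 i$
$- h = - (-98679 + 5 i \sqrt{26}) = 98679 - 5 i \sqrt{26}$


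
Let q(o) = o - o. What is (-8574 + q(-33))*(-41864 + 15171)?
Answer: 228865782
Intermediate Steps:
q(o) = 0
(-8574 + q(-33))*(-41864 + 15171) = (-8574 + 0)*(-41864 + 15171) = -8574*(-26693) = 228865782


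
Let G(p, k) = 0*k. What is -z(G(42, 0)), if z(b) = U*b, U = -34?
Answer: 0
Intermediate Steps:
G(p, k) = 0
z(b) = -34*b
-z(G(42, 0)) = -(-34)*0 = -1*0 = 0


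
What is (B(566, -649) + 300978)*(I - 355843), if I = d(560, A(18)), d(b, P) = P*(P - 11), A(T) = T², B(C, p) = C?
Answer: -76722141464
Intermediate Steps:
d(b, P) = P*(-11 + P)
I = 101412 (I = 18²*(-11 + 18²) = 324*(-11 + 324) = 324*313 = 101412)
(B(566, -649) + 300978)*(I - 355843) = (566 + 300978)*(101412 - 355843) = 301544*(-254431) = -76722141464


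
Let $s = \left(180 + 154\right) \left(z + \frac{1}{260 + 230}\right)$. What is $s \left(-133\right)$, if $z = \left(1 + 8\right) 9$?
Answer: $- \frac{125939543}{35} \approx -3.5983 \cdot 10^{6}$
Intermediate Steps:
$z = 81$ ($z = 9 \cdot 9 = 81$)
$s = \frac{6628397}{245}$ ($s = \left(180 + 154\right) \left(81 + \frac{1}{260 + 230}\right) = 334 \left(81 + \frac{1}{490}\right) = 334 \cdot \frac{39691}{490} = \frac{6628397}{245} \approx 27055.0$)
$s \left(-133\right) = \frac{6628397}{245} \left(-133\right) = - \frac{125939543}{35}$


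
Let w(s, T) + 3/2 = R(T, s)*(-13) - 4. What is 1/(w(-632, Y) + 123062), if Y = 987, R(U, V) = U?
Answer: 2/220451 ≈ 9.0723e-6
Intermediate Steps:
w(s, T) = -11/2 - 13*T (w(s, T) = -3/2 + (T*(-13) - 4) = -3/2 + (-13*T - 4) = -3/2 + (-4 - 13*T) = -11/2 - 13*T)
1/(w(-632, Y) + 123062) = 1/((-11/2 - 13*987) + 123062) = 1/((-11/2 - 12831) + 123062) = 1/(-25673/2 + 123062) = 1/(220451/2) = 2/220451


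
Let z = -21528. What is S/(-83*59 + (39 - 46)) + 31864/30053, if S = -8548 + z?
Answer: 265033771/36844978 ≈ 7.1932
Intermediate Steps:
S = -30076 (S = -8548 - 21528 = -30076)
S/(-83*59 + (39 - 46)) + 31864/30053 = -30076/(-83*59 + (39 - 46)) + 31864/30053 = -30076/(-4897 - 7) + 31864*(1/30053) = -30076/(-4904) + 31864/30053 = -30076*(-1/4904) + 31864/30053 = 7519/1226 + 31864/30053 = 265033771/36844978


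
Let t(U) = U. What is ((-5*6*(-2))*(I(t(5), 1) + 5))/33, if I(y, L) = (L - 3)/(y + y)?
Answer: 96/11 ≈ 8.7273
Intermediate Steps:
I(y, L) = (-3 + L)/(2*y) (I(y, L) = (-3 + L)/((2*y)) = (-3 + L)*(1/(2*y)) = (-3 + L)/(2*y))
((-5*6*(-2))*(I(t(5), 1) + 5))/33 = ((-5*6*(-2))*((½)*(-3 + 1)/5 + 5))/33 = ((-30*(-2))*((½)*(⅕)*(-2) + 5))*(1/33) = (60*(-⅕ + 5))*(1/33) = (60*(24/5))*(1/33) = 288*(1/33) = 96/11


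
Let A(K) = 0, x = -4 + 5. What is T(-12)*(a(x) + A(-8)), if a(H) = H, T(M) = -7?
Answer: -7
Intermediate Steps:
x = 1
T(-12)*(a(x) + A(-8)) = -7*(1 + 0) = -7*1 = -7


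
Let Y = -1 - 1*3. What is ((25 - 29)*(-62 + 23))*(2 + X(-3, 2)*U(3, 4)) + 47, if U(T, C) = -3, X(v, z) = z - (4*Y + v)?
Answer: -9469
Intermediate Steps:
Y = -4 (Y = -1 - 3 = -4)
X(v, z) = 16 + z - v (X(v, z) = z - (4*(-4) + v) = z - (-16 + v) = z + (16 - v) = 16 + z - v)
((25 - 29)*(-62 + 23))*(2 + X(-3, 2)*U(3, 4)) + 47 = ((25 - 29)*(-62 + 23))*(2 + (16 + 2 - 1*(-3))*(-3)) + 47 = (-4*(-39))*(2 + (16 + 2 + 3)*(-3)) + 47 = 156*(2 + 21*(-3)) + 47 = 156*(2 - 63) + 47 = 156*(-61) + 47 = -9516 + 47 = -9469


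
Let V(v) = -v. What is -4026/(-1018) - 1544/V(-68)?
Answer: -162253/8653 ≈ -18.751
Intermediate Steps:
-4026/(-1018) - 1544/V(-68) = -4026/(-1018) - 1544/((-1*(-68))) = -4026*(-1/1018) - 1544/68 = 2013/509 - 1544*1/68 = 2013/509 - 386/17 = -162253/8653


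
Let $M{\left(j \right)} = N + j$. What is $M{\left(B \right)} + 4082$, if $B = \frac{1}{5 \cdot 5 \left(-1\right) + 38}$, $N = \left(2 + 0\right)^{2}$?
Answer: $\frac{53119}{13} \approx 4086.1$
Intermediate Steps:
$N = 4$ ($N = 2^{2} = 4$)
$B = \frac{1}{13}$ ($B = \frac{1}{25 \left(-1\right) + 38} = \frac{1}{-25 + 38} = \frac{1}{13} \approx 0.076923$)
$M{\left(j \right)} = 4 + j$
$M{\left(B \right)} + 4082 = \left(4 + \frac{1}{13}\right) + 4082 = \frac{53}{13} + 4082 = \frac{53119}{13}$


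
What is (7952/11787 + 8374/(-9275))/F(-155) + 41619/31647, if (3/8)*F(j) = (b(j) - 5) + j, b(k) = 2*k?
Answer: 2562184506111/1948009987000 ≈ 1.3153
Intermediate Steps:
F(j) = -40/3 + 8*j (F(j) = 8*((2*j - 5) + j)/3 = 8*((-5 + 2*j) + j)/3 = 8*(-5 + 3*j)/3 = -40/3 + 8*j)
(7952/11787 + 8374/(-9275))/F(-155) + 41619/31647 = (7952/11787 + 8374/(-9275))/(-40/3 + 8*(-155)) + 41619/31647 = (7952*(1/11787) + 8374*(-1/9275))/(-40/3 - 1240) + 41619*(1/31647) = (7952/11787 - 158/175)/(-3760/3) + 13873/10549 = -470746/2062725*(-3/3760) + 13873/10549 = 235373/1292641000 + 13873/10549 = 2562184506111/1948009987000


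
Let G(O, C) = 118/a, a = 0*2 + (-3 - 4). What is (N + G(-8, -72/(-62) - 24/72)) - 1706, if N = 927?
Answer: -5571/7 ≈ -795.86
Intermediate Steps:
a = -7 (a = 0 - 7 = -7)
G(O, C) = -118/7 (G(O, C) = 118/(-7) = 118*(-⅐) = -118/7)
(N + G(-8, -72/(-62) - 24/72)) - 1706 = (927 - 118/7) - 1706 = 6371/7 - 1706 = -5571/7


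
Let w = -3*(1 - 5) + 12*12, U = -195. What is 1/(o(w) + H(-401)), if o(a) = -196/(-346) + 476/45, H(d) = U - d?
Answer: 7785/1690468 ≈ 0.0046052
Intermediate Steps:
H(d) = -195 - d
w = 156 (w = -3*(-4) + 144 = 12 + 144 = 156)
o(a) = 86758/7785 (o(a) = -196*(-1/346) + 476*(1/45) = 98/173 + 476/45 = 86758/7785)
1/(o(w) + H(-401)) = 1/(86758/7785 + (-195 - 1*(-401))) = 1/(86758/7785 + (-195 + 401)) = 1/(86758/7785 + 206) = 1/(1690468/7785) = 7785/1690468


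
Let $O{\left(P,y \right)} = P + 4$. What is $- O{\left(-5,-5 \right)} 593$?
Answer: $593$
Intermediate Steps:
$O{\left(P,y \right)} = 4 + P$
$- O{\left(-5,-5 \right)} 593 = - \left(4 - 5\right) 593 = - \left(-1\right) 593 = \left(-1\right) \left(-593\right) = 593$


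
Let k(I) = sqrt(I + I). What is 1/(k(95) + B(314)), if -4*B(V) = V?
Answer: -314/23889 - 4*sqrt(190)/23889 ≈ -0.015452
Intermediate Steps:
k(I) = sqrt(2)*sqrt(I) (k(I) = sqrt(2*I) = sqrt(2)*sqrt(I))
B(V) = -V/4
1/(k(95) + B(314)) = 1/(sqrt(2)*sqrt(95) - 1/4*314) = 1/(sqrt(190) - 157/2) = 1/(-157/2 + sqrt(190))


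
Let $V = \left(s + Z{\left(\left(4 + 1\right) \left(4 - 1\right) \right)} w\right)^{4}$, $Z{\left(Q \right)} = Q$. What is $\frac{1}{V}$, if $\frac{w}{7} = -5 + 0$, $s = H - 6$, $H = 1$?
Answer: $\frac{1}{78904810000} \approx 1.2674 \cdot 10^{-11}$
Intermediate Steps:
$s = -5$ ($s = 1 - 6 = -5$)
$w = -35$ ($w = 7 \left(-5 + 0\right) = 7 \left(-5\right) = -35$)
$V = 78904810000$ ($V = \left(-5 + \left(4 + 1\right) \left(4 - 1\right) \left(-35\right)\right)^{4} = \left(-5 + 5 \cdot 3 \left(-35\right)\right)^{4} = \left(-5 + 15 \left(-35\right)\right)^{4} = \left(-5 - 525\right)^{4} = \left(-530\right)^{4} = 78904810000$)
$\frac{1}{V} = \frac{1}{78904810000}$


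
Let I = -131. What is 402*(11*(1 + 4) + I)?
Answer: -30552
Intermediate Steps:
402*(11*(1 + 4) + I) = 402*(11*(1 + 4) - 131) = 402*(11*5 - 131) = 402*(55 - 131) = 402*(-76) = -30552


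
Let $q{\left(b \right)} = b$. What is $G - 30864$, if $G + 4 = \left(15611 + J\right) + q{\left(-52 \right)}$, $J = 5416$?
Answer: $-9893$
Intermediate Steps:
$G = 20971$ ($G = -4 + \left(\left(15611 + 5416\right) - 52\right) = -4 + \left(21027 - 52\right) = -4 + 20975 = 20971$)
$G - 30864 = 20971 - 30864 = -9893$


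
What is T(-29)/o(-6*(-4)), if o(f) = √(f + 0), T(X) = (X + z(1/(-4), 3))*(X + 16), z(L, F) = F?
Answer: 169*√6/6 ≈ 68.994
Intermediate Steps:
T(X) = (3 + X)*(16 + X) (T(X) = (X + 3)*(X + 16) = (3 + X)*(16 + X))
o(f) = √f
T(-29)/o(-6*(-4)) = (48 + (-29)² + 19*(-29))/(√(-6*(-4))) = (48 + 841 - 551)/(√24) = 338/((2*√6)) = 338*(√6/12) = 169*√6/6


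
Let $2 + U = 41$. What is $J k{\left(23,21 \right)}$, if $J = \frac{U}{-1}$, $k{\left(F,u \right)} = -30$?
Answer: $1170$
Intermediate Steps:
$U = 39$ ($U = -2 + 41 = 39$)
$J = -39$ ($J = \frac{39}{-1} = 39 \left(-1\right) = -39$)
$J k{\left(23,21 \right)} = \left(-39\right) \left(-30\right) = 1170$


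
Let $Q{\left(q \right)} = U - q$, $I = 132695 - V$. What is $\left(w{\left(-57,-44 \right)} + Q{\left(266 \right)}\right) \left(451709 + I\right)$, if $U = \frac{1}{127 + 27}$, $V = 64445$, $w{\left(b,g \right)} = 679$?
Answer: $\frac{3006450207}{14} \approx 2.1475 \cdot 10^{8}$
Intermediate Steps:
$I = 68250$ ($I = 132695 - 64445 = 68250$)
$U = \frac{1}{154} \approx 0.0064935$
$Q{\left(q \right)} = \frac{1}{154} - q$
$\left(w{\left(-57,-44 \right)} + Q{\left(266 \right)}\right) \left(451709 + I\right) = \left(679 + \left(\frac{1}{154} - 266\right)\right) \left(451709 + 68250\right) = \left(679 + \left(\frac{1}{154} - 266\right)\right) 519959 = \left(679 - \frac{40963}{154}\right) 519959 = \frac{63603}{154} \cdot 519959 = \frac{3006450207}{14}$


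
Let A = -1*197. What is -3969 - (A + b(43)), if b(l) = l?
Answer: -3815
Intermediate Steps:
A = -197
-3969 - (A + b(43)) = -3969 - (-197 + 43) = -3969 - 1*(-154) = -3969 + 154 = -3815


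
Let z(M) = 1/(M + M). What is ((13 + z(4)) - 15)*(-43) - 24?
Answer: 453/8 ≈ 56.625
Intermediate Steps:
z(M) = 1/(2*M)
((13 + z(4)) - 15)*(-43) - 24 = ((13 + (½)/4) - 15)*(-43) - 24 = ((13 + (½)*(¼)) - 15)*(-43) - 24 = ((13 + ⅛) - 15)*(-43) - 24 = (105/8 - 15)*(-43) - 24 = -15/8*(-43) - 24 = 645/8 - 24 = 453/8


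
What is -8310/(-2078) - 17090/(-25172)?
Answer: 61173085/13076854 ≈ 4.6780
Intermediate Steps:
-8310/(-2078) - 17090/(-25172) = -8310*(-1/2078) - 17090*(-1/25172) = 4155/1039 + 8545/12586 = 61173085/13076854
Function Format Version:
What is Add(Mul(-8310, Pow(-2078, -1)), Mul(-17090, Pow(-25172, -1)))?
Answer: Rational(61173085, 13076854) ≈ 4.6780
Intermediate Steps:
Add(Mul(-8310, Pow(-2078, -1)), Mul(-17090, Pow(-25172, -1))) = Add(Mul(-8310, Rational(-1, 2078)), Mul(-17090, Rational(-1, 25172))) = Add(Rational(4155, 1039), Rational(8545, 12586)) = Rational(61173085, 13076854)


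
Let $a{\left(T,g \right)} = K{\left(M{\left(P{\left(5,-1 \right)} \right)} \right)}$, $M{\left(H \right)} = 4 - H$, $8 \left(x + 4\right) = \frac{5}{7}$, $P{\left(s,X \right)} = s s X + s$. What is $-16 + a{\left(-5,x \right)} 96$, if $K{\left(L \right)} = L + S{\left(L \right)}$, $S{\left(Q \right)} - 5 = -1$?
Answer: $2672$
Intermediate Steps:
$P{\left(s,X \right)} = s + X s^{2}$ ($P{\left(s,X \right)} = s^{2} X + s = X s^{2} + s = s + X s^{2}$)
$S{\left(Q \right)} = 4$ ($S{\left(Q \right)} = 5 - 1 = 4$)
$x = - \frac{219}{56}$ ($x = -4 + \frac{5 \cdot \frac{1}{7}}{8} = -4 + \frac{1}{8} \cdot \frac{5}{7} = -4 + \frac{5}{56} = - \frac{219}{56} \approx -3.9107$)
$K{\left(L \right)} = 4 + L$ ($K{\left(L \right)} = L + 4 = 4 + L$)
$a{\left(T,g \right)} = 28$ ($a{\left(T,g \right)} = 4 - \left(-4 + 5 \left(1 - 5\right)\right) = 4 - \left(-4 + 5 \left(-4\right)\right) = 4 + \left(4 - -20\right) = 4 + \left(4 + 20\right) = 4 + 24 = 28$)
$-16 + a{\left(-5,x \right)} 96 = -16 + 28 \cdot 96 = -16 + 2688 = 2672$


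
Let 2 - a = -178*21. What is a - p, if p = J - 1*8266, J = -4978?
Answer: 16984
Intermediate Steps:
a = 3740 (a = 2 - (-178)*21 = 2 - 1*(-3738) = 2 + 3738 = 3740)
p = -13244 (p = -4978 - 1*8266 = -4978 - 8266 = -13244)
a - p = 3740 - 1*(-13244) = 3740 + 13244 = 16984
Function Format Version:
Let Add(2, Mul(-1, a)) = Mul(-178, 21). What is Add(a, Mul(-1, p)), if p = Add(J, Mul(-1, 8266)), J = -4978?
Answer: 16984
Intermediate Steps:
a = 3740 (a = Add(2, Mul(-1, Mul(-178, 21))) = Add(2, Mul(-1, -3738)) = Add(2, 3738) = 3740)
p = -13244 (p = Add(-4978, Mul(-1, 8266)) = Add(-4978, -8266) = -13244)
Add(a, Mul(-1, p)) = Add(3740, Mul(-1, -13244)) = Add(3740, 13244) = 16984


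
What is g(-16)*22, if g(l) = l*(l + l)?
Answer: 11264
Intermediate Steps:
g(l) = 2*l² (g(l) = l*(2*l) = 2*l²)
g(-16)*22 = (2*(-16)²)*22 = (2*256)*22 = 512*22 = 11264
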